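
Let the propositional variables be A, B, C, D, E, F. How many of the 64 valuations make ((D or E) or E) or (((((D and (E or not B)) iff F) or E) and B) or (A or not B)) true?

Initial set: {(((D or E) or E) or (((((D and (E or not B)) iff F) or E) and B) or (A or not B)))}.
(((D or E) or E) or (((((D and (E or not B)) iff F) or E) and B) or (A or not B))): β-rule — branch into ((D or E) or E)  //  (((((D and (E or not B)) iff F) or E) and B) or (A or not B)).
  branch 1 (add ((D or E) or E)):
    ((D or E) or E): β-rule — branch into (D or E)  //  E.
      branch 1.1 (add (D or E)):
        (D or E): β-rule — branch into D  //  E.
          branch 1.1.1 (add D):
            ○ open, literals {D=true}.
          branch 1.1.2 (add E):
            ○ open, literals {E=true}.
      branch 1.2 (add E):
        ○ open, literals {E=true}.
  branch 2 (add (((((D and (E or not B)) iff F) or E) and B) or (A or not B))):
    (((((D and (E or not B)) iff F) or E) and B) or (A or not B)): β-rule — branch into ((((D and (E or not B)) iff F) or E) and B)  //  (A or not B).
      branch 2.1 (add ((((D and (E or not B)) iff F) or E) and B)):
        ((((D and (E or not B)) iff F) or E) and B): α-rule — add (((D and (E or not B)) iff F) or E), B.
        (((D and (E or not B)) iff F) or E): β-rule — branch into ((D and (E or not B)) iff F)  //  E.
          branch 2.1.1 (add ((D and (E or not B)) iff F)):
            ((D and (E or not B)) iff F): β-rule — branch into (D and (E or not B)), F  //  not (D and (E or not B)), not F.
              branch 2.1.1.1 (add (D and (E or not B)), F):
                (D and (E or not B)): α-rule — add D, (E or not B).
                (E or not B): β-rule — branch into E  //  not B.
                  branch 2.1.1.1.1 (add E):
                    ○ open, literals {B=true, D=true, E=true, F=true}.
                  branch 2.1.1.1.2 (add not B):
                    × closes — contains both B and not B.
              branch 2.1.1.2 (add not (D and (E or not B)), not F):
                not (D and (E or not B)): β-rule — branch into not D  //  not (E or not B).
                  branch 2.1.1.2.1 (add not D):
                    ○ open, literals {B=true, D=false, F=false}.
                  branch 2.1.1.2.2 (add not (E or not B)):
                    not (E or not B): α-rule — add not E, not not B.
                    ○ open, literals {B=true, E=false, F=false}.
          branch 2.1.2 (add E):
            ○ open, literals {B=true, E=true}.
      branch 2.2 (add (A or not B)):
        (A or not B): β-rule — branch into A  //  not B.
          branch 2.2.1 (add A):
            ○ open, literals {A=true}.
          branch 2.2.2 (add not B):
            ○ open, literals {B=false}.
1 branch closed, 9 open.
Each open branch fixes some atoms; the unmentioned ones are free. Counting distinct full assignments: branch {D=true} (A, B, C, E, F) contributes 32 new; branch {E=true} (A, B, C, D, F) contributes 16 new; branch {E=true} (A, B, C, D, F) contributes 0 new; branch {B=true, D=true, E=true, F=true} (A, C) contributes 0 new; branch {B=true, D=false, F=false} (A, C, E) contributes 4 new; branch {B=true, E=false, F=false} (A, C, D) contributes 0 new; branch {B=true, E=true} (A, C, D, F) contributes 0 new; branch {A=true} (B, C, D, E, F) contributes 6 new; branch {B=false} (A, C, D, E, F) contributes 4 new. Total: 62.

62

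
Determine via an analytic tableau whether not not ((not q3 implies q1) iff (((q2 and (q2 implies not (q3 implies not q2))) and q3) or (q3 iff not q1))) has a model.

Satisfiable

Initial set: {not not ((not q3 implies q1) iff (((q2 and (q2 implies not (q3 implies not q2))) and q3) or (q3 iff not q1)))}.
not not ((not q3 implies q1) iff (((q2 and (q2 implies not (q3 implies not q2))) and q3) or (q3 iff not q1))): drop double negation, giving ((not q3 implies q1) iff (((q2 and (q2 implies not (q3 implies not q2))) and q3) or (q3 iff not q1))).
((not q3 implies q1) iff (((q2 and (q2 implies not (q3 implies not q2))) and q3) or (q3 iff not q1))): β-rule — branch into (not q3 implies q1), (((q2 and (q2 implies not (q3 implies not q2))) and q3) or (q3 iff not q1))  //  not (not q3 implies q1), not (((q2 and (q2 implies not (q3 implies not q2))) and q3) or (q3 iff not q1)).
  branch 1 (add (not q3 implies q1), (((q2 and (q2 implies not (q3 implies not q2))) and q3) or (q3 iff not q1))):
    (not q3 implies q1): β-rule — branch into not not q3  //  q1.
      branch 1.1 (add not not q3):
        (((q2 and (q2 implies not (q3 implies not q2))) and q3) or (q3 iff not q1)): β-rule — branch into ((q2 and (q2 implies not (q3 implies not q2))) and q3)  //  (q3 iff not q1).
          branch 1.1.1 (add ((q2 and (q2 implies not (q3 implies not q2))) and q3)):
            ((q2 and (q2 implies not (q3 implies not q2))) and q3): α-rule — add (q2 and (q2 implies not (q3 implies not q2))), q3.
            (q2 and (q2 implies not (q3 implies not q2))): α-rule — add q2, (q2 implies not (q3 implies not q2)).
            (q2 implies not (q3 implies not q2)): β-rule — branch into not q2  //  not (q3 implies not q2).
              branch 1.1.1.1 (add not q2):
                × closes — contains both q2 and not q2.
              branch 1.1.1.2 (add not (q3 implies not q2)):
                not (q3 implies not q2): α-rule — add q3, not not q2.
                ○ open, literals {q2=1, q3=1}.
          branch 1.1.2 (add (q3 iff not q1)):
            (q3 iff not q1): β-rule — branch into q3, not q1  //  not q3, not not q1.
              branch 1.1.2.1 (add q3, not q1):
                ○ open, literals {q1=0, q3=1}.
              branch 1.1.2.2 (add not q3, not not q1):
                × closes — contains both q3 and not q3.
      branch 1.2 (add q1):
        (((q2 and (q2 implies not (q3 implies not q2))) and q3) or (q3 iff not q1)): β-rule — branch into ((q2 and (q2 implies not (q3 implies not q2))) and q3)  //  (q3 iff not q1).
          branch 1.2.1 (add ((q2 and (q2 implies not (q3 implies not q2))) and q3)):
            ((q2 and (q2 implies not (q3 implies not q2))) and q3): α-rule — add (q2 and (q2 implies not (q3 implies not q2))), q3.
            (q2 and (q2 implies not (q3 implies not q2))): α-rule — add q2, (q2 implies not (q3 implies not q2)).
            (q2 implies not (q3 implies not q2)): β-rule — branch into not q2  //  not (q3 implies not q2).
              branch 1.2.1.1 (add not q2):
                × closes — contains both q2 and not q2.
              branch 1.2.1.2 (add not (q3 implies not q2)):
                not (q3 implies not q2): α-rule — add q3, not not q2.
                ○ open, literals {q1=1, q2=1, q3=1}.
          branch 1.2.2 (add (q3 iff not q1)):
            (q3 iff not q1): β-rule — branch into q3, not q1  //  not q3, not not q1.
              branch 1.2.2.1 (add q3, not q1):
                × closes — contains both q1 and not q1.
              branch 1.2.2.2 (add not q3, not not q1):
                ○ open, literals {q1=1, q3=0}.
  branch 2 (add not (not q3 implies q1), not (((q2 and (q2 implies not (q3 implies not q2))) and q3) or (q3 iff not q1))):
    not (not q3 implies q1): α-rule — add not q3, not q1.
    not (((q2 and (q2 implies not (q3 implies not q2))) and q3) or (q3 iff not q1)): α-rule — add not ((q2 and (q2 implies not (q3 implies not q2))) and q3), not (q3 iff not q1).
    not ((q2 and (q2 implies not (q3 implies not q2))) and q3): β-rule — branch into not (q2 and (q2 implies not (q3 implies not q2)))  //  not q3.
      branch 2.1 (add not (q2 and (q2 implies not (q3 implies not q2)))):
        not (q3 iff not q1): β-rule — branch into q3, not not q1  //  not q3, not q1.
          branch 2.1.1 (add q3, not not q1):
            × closes — contains both q3 and not q3.
          branch 2.1.2 (add not q3, not q1):
            not (q2 and (q2 implies not (q3 implies not q2))): β-rule — branch into not q2  //  not (q2 implies not (q3 implies not q2)).
              branch 2.1.2.1 (add not q2):
                ○ open, literals {q1=0, q2=0, q3=0}.
              branch 2.1.2.2 (add not (q2 implies not (q3 implies not q2))):
                not (q2 implies not (q3 implies not q2)): α-rule — add q2, not not (q3 implies not q2).
                not not (q3 implies not q2): β-rule — branch into not q3  //  not q2.
                  branch 2.1.2.2.1 (add not q3):
                    ○ open, literals {q1=0, q2=1, q3=0}.
                  branch 2.1.2.2.2 (add not q2):
                    × closes — contains both q2 and not q2.
      branch 2.2 (add not q3):
        not (q3 iff not q1): β-rule — branch into q3, not not q1  //  not q3, not q1.
          branch 2.2.1 (add q3, not not q1):
            × closes — contains both q3 and not q3.
          branch 2.2.2 (add not q3, not q1):
            ○ open, literals {q1=0, q3=0}.
7 branches closed, 7 open.
An open branch gives a satisfying assignment: q2=1, q3=1.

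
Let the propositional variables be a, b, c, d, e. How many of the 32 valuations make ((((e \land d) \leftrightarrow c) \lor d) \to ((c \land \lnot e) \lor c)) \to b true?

Initial set: {(((((e \land d) \leftrightarrow c) \lor d) \to ((c \land \lnot e) \lor c)) \to b)}.
(((((e \land d) \leftrightarrow c) \lor d) \to ((c \land \lnot e) \lor c)) \to b): β-rule — branch into \lnot ((((e \land d) \leftrightarrow c) \lor d) \to ((c \land \lnot e) \lor c))  //  b.
  branch 1 (add \lnot ((((e \land d) \leftrightarrow c) \lor d) \to ((c \land \lnot e) \lor c))):
    \lnot ((((e \land d) \leftrightarrow c) \lor d) \to ((c \land \lnot e) \lor c)): α-rule — add (((e \land d) \leftrightarrow c) \lor d), \lnot ((c \land \lnot e) \lor c).
    \lnot ((c \land \lnot e) \lor c): α-rule — add \lnot (c \land \lnot e), \lnot c.
    (((e \land d) \leftrightarrow c) \lor d): β-rule — branch into ((e \land d) \leftrightarrow c)  //  d.
      branch 1.1 (add ((e \land d) \leftrightarrow c)):
        \lnot (c \land \lnot e): β-rule — branch into \lnot c  //  \lnot \lnot e.
          branch 1.1.1 (add \lnot c):
            ((e \land d) \leftrightarrow c): β-rule — branch into (e \land d), c  //  \lnot (e \land d), \lnot c.
              branch 1.1.1.1 (add (e \land d), c):
                × closes — contains both c and \lnot c.
              branch 1.1.1.2 (add \lnot (e \land d), \lnot c):
                \lnot (e \land d): β-rule — branch into \lnot e  //  \lnot d.
                  branch 1.1.1.2.1 (add \lnot e):
                    ○ open, literals {c=F, e=F}.
                  branch 1.1.1.2.2 (add \lnot d):
                    ○ open, literals {c=F, d=F}.
          branch 1.1.2 (add \lnot \lnot e):
            ((e \land d) \leftrightarrow c): β-rule — branch into (e \land d), c  //  \lnot (e \land d), \lnot c.
              branch 1.1.2.1 (add (e \land d), c):
                × closes — contains both c and \lnot c.
              branch 1.1.2.2 (add \lnot (e \land d), \lnot c):
                \lnot (e \land d): β-rule — branch into \lnot e  //  \lnot d.
                  branch 1.1.2.2.1 (add \lnot e):
                    × closes — contains both e and \lnot e.
                  branch 1.1.2.2.2 (add \lnot d):
                    ○ open, literals {c=F, d=F, e=T}.
      branch 1.2 (add d):
        \lnot (c \land \lnot e): β-rule — branch into \lnot c  //  \lnot \lnot e.
          branch 1.2.1 (add \lnot c):
            ○ open, literals {c=F, d=T}.
          branch 1.2.2 (add \lnot \lnot e):
            ○ open, literals {c=F, d=T, e=T}.
  branch 2 (add b):
    ○ open, literals {b=T}.
3 branches closed, 6 open.
Each open branch fixes some atoms; the unmentioned ones are free. Counting distinct full assignments: branch {c=F, e=F} (a, b, d) contributes 8 new; branch {c=F, d=F} (a, b, e) contributes 4 new; branch {c=F, d=F, e=T} (a, b) contributes 0 new; branch {c=F, d=T} (a, b, e) contributes 4 new; branch {c=F, d=T, e=T} (a, b) contributes 0 new; branch {b=T} (a, c, d, e) contributes 8 new. Total: 24.

24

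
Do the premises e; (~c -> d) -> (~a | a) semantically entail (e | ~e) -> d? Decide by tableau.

No

Initial set: {T e; T ((~c -> d) -> (~a | a)); F ((e | ~e) -> d)}.
F ((e | ~e) -> d): α-rule — add T (e | ~e), F d.
T ((~c -> d) -> (~a | a)): β-rule — branch into F (~c -> d)  //  T (~a | a).
  branch 1 (add F (~c -> d)):
    F (~c -> d): α-rule — add T ~c, F d.
    T (e | ~e): β-rule — branch into T e  //  T ~e.
      branch 1.1 (add T e):
        ○ open, literals {c=0, d=0, e=1}.
      branch 1.2 (add T ~e):
        × closes — contains both e and ~e.
  branch 2 (add T (~a | a)):
    T (e | ~e): β-rule — branch into T e  //  T ~e.
      branch 2.1 (add T e):
        T (~a | a): β-rule — branch into T ~a  //  T a.
          branch 2.1.1 (add T ~a):
            ○ open, literals {a=0, d=0, e=1}.
          branch 2.1.2 (add T a):
            ○ open, literals {a=1, d=0, e=1}.
      branch 2.2 (add T ~e):
        × closes — contains both e and ~e.
2 branches closed, 3 open.
An open branch gives a countermodel: c=0, d=0, e=1 (unmentioned atoms arbitrary); the premises hold there but the conclusion fails.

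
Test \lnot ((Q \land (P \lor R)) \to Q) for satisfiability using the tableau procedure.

Unsatisfiable

Initial set: {T \lnot ((Q \land (P \lor R)) \to Q)}.
T \lnot ((Q \land (P \lor R)) \to Q): α-rule — add T (Q \land (P \lor R)), F Q.
T (Q \land (P \lor R)): α-rule — add T Q, T (P \lor R).
× closes — contains both Q and \lnot Q.
All 1 branch closes.
Every branch closed; the formula is unsatisfiable.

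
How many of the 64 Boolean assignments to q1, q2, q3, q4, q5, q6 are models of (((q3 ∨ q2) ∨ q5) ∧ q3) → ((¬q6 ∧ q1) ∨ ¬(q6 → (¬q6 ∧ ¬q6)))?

56

Initial set: {T ((((q3 ∨ q2) ∨ q5) ∧ q3) → ((¬q6 ∧ q1) ∨ ¬(q6 → (¬q6 ∧ ¬q6))))}.
T ((((q3 ∨ q2) ∨ q5) ∧ q3) → ((¬q6 ∧ q1) ∨ ¬(q6 → (¬q6 ∧ ¬q6)))): β-rule — branch into F (((q3 ∨ q2) ∨ q5) ∧ q3)  //  T ((¬q6 ∧ q1) ∨ ¬(q6 → (¬q6 ∧ ¬q6))).
  branch 1 (add F (((q3 ∨ q2) ∨ q5) ∧ q3)):
    F (((q3 ∨ q2) ∨ q5) ∧ q3): β-rule — branch into F ((q3 ∨ q2) ∨ q5)  //  F q3.
      branch 1.1 (add F ((q3 ∨ q2) ∨ q5)):
        F ((q3 ∨ q2) ∨ q5): α-rule — add F (q3 ∨ q2), F q5.
        F (q3 ∨ q2): α-rule — add F q3, F q2.
        ○ open, literals {q2=0, q3=0, q5=0}.
      branch 1.2 (add F q3):
        ○ open, literals {q3=0}.
  branch 2 (add T ((¬q6 ∧ q1) ∨ ¬(q6 → (¬q6 ∧ ¬q6)))):
    T ((¬q6 ∧ q1) ∨ ¬(q6 → (¬q6 ∧ ¬q6))): β-rule — branch into T (¬q6 ∧ q1)  //  T ¬(q6 → (¬q6 ∧ ¬q6)).
      branch 2.1 (add T (¬q6 ∧ q1)):
        T (¬q6 ∧ q1): α-rule — add T ¬q6, T q1.
        ○ open, literals {q1=1, q6=0}.
      branch 2.2 (add T ¬(q6 → (¬q6 ∧ ¬q6))):
        T ¬(q6 → (¬q6 ∧ ¬q6)): α-rule — add T q6, F (¬q6 ∧ ¬q6).
        F (¬q6 ∧ ¬q6): β-rule — branch into F ¬q6  //  F ¬q6.
          branch 2.2.1 (add F ¬q6):
            ○ open, literals {q6=1}.
          branch 2.2.2 (add F ¬q6):
            ○ open, literals {q6=1}.
0 branches closed, 5 open.
Each open branch fixes some atoms; the unmentioned ones are free. Counting distinct full assignments: branch {q2=0, q3=0, q5=0} (q1, q4, q6) contributes 8 new; branch {q3=0} (q1, q2, q4, q5, q6) contributes 24 new; branch {q1=1, q6=0} (q2, q3, q4, q5) contributes 8 new; branch {q6=1} (q1, q2, q3, q4, q5) contributes 16 new; branch {q6=1} (q1, q2, q3, q4, q5) contributes 0 new. Total: 56.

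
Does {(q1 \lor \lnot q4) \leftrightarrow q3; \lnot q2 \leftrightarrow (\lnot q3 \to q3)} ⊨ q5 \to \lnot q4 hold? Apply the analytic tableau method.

No

Initial set: {((q1 \lor \lnot q4) \leftrightarrow q3); (\lnot q2 \leftrightarrow (\lnot q3 \to q3)); \lnot (q5 \to \lnot q4)}.
\lnot (q5 \to \lnot q4): α-rule — add q5, \lnot \lnot q4.
((q1 \lor \lnot q4) \leftrightarrow q3): β-rule — branch into (q1 \lor \lnot q4), q3  //  \lnot (q1 \lor \lnot q4), \lnot q3.
  branch 1 (add (q1 \lor \lnot q4), q3):
    (\lnot q2 \leftrightarrow (\lnot q3 \to q3)): β-rule — branch into \lnot q2, (\lnot q3 \to q3)  //  \lnot \lnot q2, \lnot (\lnot q3 \to q3).
      branch 1.1 (add \lnot q2, (\lnot q3 \to q3)):
        (q1 \lor \lnot q4): β-rule — branch into q1  //  \lnot q4.
          branch 1.1.1 (add q1):
            (\lnot q3 \to q3): β-rule — branch into \lnot \lnot q3  //  q3.
              branch 1.1.1.1 (add \lnot \lnot q3):
                ○ open, literals {q1=true, q2=false, q3=true, q4=true, q5=true}.
              branch 1.1.1.2 (add q3):
                ○ open, literals {q1=true, q2=false, q3=true, q4=true, q5=true}.
          branch 1.1.2 (add \lnot q4):
            × closes — contains both q4 and \lnot q4.
      branch 1.2 (add \lnot \lnot q2, \lnot (\lnot q3 \to q3)):
        \lnot (\lnot q3 \to q3): α-rule — add \lnot q3, \lnot q3.
        × closes — contains both q3 and \lnot q3.
  branch 2 (add \lnot (q1 \lor \lnot q4), \lnot q3):
    \lnot (q1 \lor \lnot q4): α-rule — add \lnot q1, \lnot \lnot q4.
    (\lnot q2 \leftrightarrow (\lnot q3 \to q3)): β-rule — branch into \lnot q2, (\lnot q3 \to q3)  //  \lnot \lnot q2, \lnot (\lnot q3 \to q3).
      branch 2.1 (add \lnot q2, (\lnot q3 \to q3)):
        (\lnot q3 \to q3): β-rule — branch into \lnot \lnot q3  //  q3.
          branch 2.1.1 (add \lnot \lnot q3):
            × closes — contains both q3 and \lnot q3.
          branch 2.1.2 (add q3):
            × closes — contains both q3 and \lnot q3.
      branch 2.2 (add \lnot \lnot q2, \lnot (\lnot q3 \to q3)):
        \lnot (\lnot q3 \to q3): α-rule — add \lnot q3, \lnot q3.
        ○ open, literals {q1=false, q2=true, q3=false, q4=true, q5=true}.
4 branches closed, 3 open.
An open branch gives a countermodel: q1=true, q2=false, q3=true, q4=true, q5=true (unmentioned atoms arbitrary); the premises hold there but the conclusion fails.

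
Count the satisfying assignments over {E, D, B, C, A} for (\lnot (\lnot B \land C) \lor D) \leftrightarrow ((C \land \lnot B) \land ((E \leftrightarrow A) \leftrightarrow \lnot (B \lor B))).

Initial set: {T ((\lnot (\lnot B \land C) \lor D) \leftrightarrow ((C \land \lnot B) \land ((E \leftrightarrow A) \leftrightarrow \lnot (B \lor B))))}.
T ((\lnot (\lnot B \land C) \lor D) \leftrightarrow ((C \land \lnot B) \land ((E \leftrightarrow A) \leftrightarrow \lnot (B \lor B)))): β-rule — branch into T (\lnot (\lnot B \land C) \lor D), T ((C \land \lnot B) \land ((E \leftrightarrow A) \leftrightarrow \lnot (B \lor B)))  //  F (\lnot (\lnot B \land C) \lor D), F ((C \land \lnot B) \land ((E \leftrightarrow A) \leftrightarrow \lnot (B \lor B))).
  branch 1 (add T (\lnot (\lnot B \land C) \lor D), T ((C \land \lnot B) \land ((E \leftrightarrow A) \leftrightarrow \lnot (B \lor B)))):
    T ((C \land \lnot B) \land ((E \leftrightarrow A) \leftrightarrow \lnot (B \lor B))): α-rule — add T (C \land \lnot B), T ((E \leftrightarrow A) \leftrightarrow \lnot (B \lor B)).
    T (C \land \lnot B): α-rule — add T C, T \lnot B.
    T (\lnot (\lnot B \land C) \lor D): β-rule — branch into T \lnot (\lnot B \land C)  //  T D.
      branch 1.1 (add T \lnot (\lnot B \land C)):
        T ((E \leftrightarrow A) \leftrightarrow \lnot (B \lor B)): β-rule — branch into T (E \leftrightarrow A), T \lnot (B \lor B)  //  F (E \leftrightarrow A), F \lnot (B \lor B).
          branch 1.1.1 (add T (E \leftrightarrow A), T \lnot (B \lor B)):
            T \lnot (B \lor B): α-rule — add F B, F B.
            T \lnot (\lnot B \land C): β-rule — branch into F \lnot B  //  F C.
              branch 1.1.1.1 (add F \lnot B):
                × closes — contains both B and \lnot B.
              branch 1.1.1.2 (add F C):
                × closes — contains both C and \lnot C.
          branch 1.1.2 (add F (E \leftrightarrow A), F \lnot (B \lor B)):
            T \lnot (\lnot B \land C): β-rule — branch into F \lnot B  //  F C.
              branch 1.1.2.1 (add F \lnot B):
                × closes — contains both B and \lnot B.
              branch 1.1.2.2 (add F C):
                × closes — contains both C and \lnot C.
      branch 1.2 (add T D):
        T ((E \leftrightarrow A) \leftrightarrow \lnot (B \lor B)): β-rule — branch into T (E \leftrightarrow A), T \lnot (B \lor B)  //  F (E \leftrightarrow A), F \lnot (B \lor B).
          branch 1.2.1 (add T (E \leftrightarrow A), T \lnot (B \lor B)):
            T \lnot (B \lor B): α-rule — add F B, F B.
            T (E \leftrightarrow A): β-rule — branch into T E, T A  //  F E, F A.
              branch 1.2.1.1 (add T E, T A):
                ○ open, literals {A=T, B=F, C=T, D=T, E=T}.
              branch 1.2.1.2 (add F E, F A):
                ○ open, literals {A=F, B=F, C=T, D=T, E=F}.
          branch 1.2.2 (add F (E \leftrightarrow A), F \lnot (B \lor B)):
            F (E \leftrightarrow A): β-rule — branch into T E, F A  //  F E, T A.
              branch 1.2.2.1 (add T E, F A):
                F \lnot (B \lor B): β-rule — branch into T B  //  T B.
                  branch 1.2.2.1.1 (add T B):
                    × closes — contains both B and \lnot B.
                  branch 1.2.2.1.2 (add T B):
                    × closes — contains both B and \lnot B.
              branch 1.2.2.2 (add F E, T A):
                F \lnot (B \lor B): β-rule — branch into T B  //  T B.
                  branch 1.2.2.2.1 (add T B):
                    × closes — contains both B and \lnot B.
                  branch 1.2.2.2.2 (add T B):
                    × closes — contains both B and \lnot B.
  branch 2 (add F (\lnot (\lnot B \land C) \lor D), F ((C \land \lnot B) \land ((E \leftrightarrow A) \leftrightarrow \lnot (B \lor B)))):
    F (\lnot (\lnot B \land C) \lor D): α-rule — add F \lnot (\lnot B \land C), F D.
    F \lnot (\lnot B \land C): α-rule — add T \lnot B, T C.
    F ((C \land \lnot B) \land ((E \leftrightarrow A) \leftrightarrow \lnot (B \lor B))): β-rule — branch into F (C \land \lnot B)  //  F ((E \leftrightarrow A) \leftrightarrow \lnot (B \lor B)).
      branch 2.1 (add F (C \land \lnot B)):
        F (C \land \lnot B): β-rule — branch into F C  //  F \lnot B.
          branch 2.1.1 (add F C):
            × closes — contains both C and \lnot C.
          branch 2.1.2 (add F \lnot B):
            × closes — contains both B and \lnot B.
      branch 2.2 (add F ((E \leftrightarrow A) \leftrightarrow \lnot (B \lor B))):
        F ((E \leftrightarrow A) \leftrightarrow \lnot (B \lor B)): β-rule — branch into T (E \leftrightarrow A), F \lnot (B \lor B)  //  F (E \leftrightarrow A), T \lnot (B \lor B).
          branch 2.2.1 (add T (E \leftrightarrow A), F \lnot (B \lor B)):
            T (E \leftrightarrow A): β-rule — branch into T E, T A  //  F E, F A.
              branch 2.2.1.1 (add T E, T A):
                F \lnot (B \lor B): β-rule — branch into T B  //  T B.
                  branch 2.2.1.1.1 (add T B):
                    × closes — contains both B and \lnot B.
                  branch 2.2.1.1.2 (add T B):
                    × closes — contains both B and \lnot B.
              branch 2.2.1.2 (add F E, F A):
                F \lnot (B \lor B): β-rule — branch into T B  //  T B.
                  branch 2.2.1.2.1 (add T B):
                    × closes — contains both B and \lnot B.
                  branch 2.2.1.2.2 (add T B):
                    × closes — contains both B and \lnot B.
          branch 2.2.2 (add F (E \leftrightarrow A), T \lnot (B \lor B)):
            T \lnot (B \lor B): α-rule — add F B, F B.
            F (E \leftrightarrow A): β-rule — branch into T E, F A  //  F E, T A.
              branch 2.2.2.1 (add T E, F A):
                ○ open, literals {A=F, B=F, C=T, D=F, E=T}.
              branch 2.2.2.2 (add F E, T A):
                ○ open, literals {A=T, B=F, C=T, D=F, E=F}.
14 branches closed, 4 open.
Each open branch fixes some atoms; the unmentioned ones are free. Counting distinct full assignments: branch {A=T, B=F, C=T, D=T, E=T} (none free) contributes 1 new; branch {A=F, B=F, C=T, D=T, E=F} (none free) contributes 1 new; branch {A=F, B=F, C=T, D=F, E=T} (none free) contributes 1 new; branch {A=T, B=F, C=T, D=F, E=F} (none free) contributes 1 new. Total: 4.

4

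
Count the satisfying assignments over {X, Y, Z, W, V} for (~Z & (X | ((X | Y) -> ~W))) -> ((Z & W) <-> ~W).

24

Initial set: {((~Z & (X | ((X | Y) -> ~W))) -> ((Z & W) <-> ~W))}.
((~Z & (X | ((X | Y) -> ~W))) -> ((Z & W) <-> ~W)): β-rule — branch into ~(~Z & (X | ((X | Y) -> ~W)))  //  ((Z & W) <-> ~W).
  branch 1 (add ~(~Z & (X | ((X | Y) -> ~W)))):
    ~(~Z & (X | ((X | Y) -> ~W))): β-rule — branch into ~~Z  //  ~(X | ((X | Y) -> ~W)).
      branch 1.1 (add ~~Z):
        ○ open, literals {Z=true}.
      branch 1.2 (add ~(X | ((X | Y) -> ~W))):
        ~(X | ((X | Y) -> ~W)): α-rule — add ~X, ~((X | Y) -> ~W).
        ~((X | Y) -> ~W): α-rule — add (X | Y), ~~W.
        (X | Y): β-rule — branch into X  //  Y.
          branch 1.2.1 (add X):
            × closes — contains both X and ~X.
          branch 1.2.2 (add Y):
            ○ open, literals {W=true, X=false, Y=true}.
  branch 2 (add ((Z & W) <-> ~W)):
    ((Z & W) <-> ~W): β-rule — branch into (Z & W), ~W  //  ~(Z & W), ~~W.
      branch 2.1 (add (Z & W), ~W):
        (Z & W): α-rule — add Z, W.
        × closes — contains both W and ~W.
      branch 2.2 (add ~(Z & W), ~~W):
        ~(Z & W): β-rule — branch into ~Z  //  ~W.
          branch 2.2.1 (add ~Z):
            ○ open, literals {W=true, Z=false}.
          branch 2.2.2 (add ~W):
            × closes — contains both W and ~W.
3 branches closed, 3 open.
Each open branch fixes some atoms; the unmentioned ones are free. Counting distinct full assignments: branch {Z=true} (X, Y, W, V) contributes 16 new; branch {W=true, X=false, Y=true} (Z, V) contributes 2 new; branch {W=true, Z=false} (X, Y, V) contributes 6 new. Total: 24.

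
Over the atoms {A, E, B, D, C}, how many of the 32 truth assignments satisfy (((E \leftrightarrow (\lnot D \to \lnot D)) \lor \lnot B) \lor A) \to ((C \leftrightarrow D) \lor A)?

26

Initial set: {T ((((E \leftrightarrow (\lnot D \to \lnot D)) \lor \lnot B) \lor A) \to ((C \leftrightarrow D) \lor A))}.
T ((((E \leftrightarrow (\lnot D \to \lnot D)) \lor \lnot B) \lor A) \to ((C \leftrightarrow D) \lor A)): β-rule — branch into F (((E \leftrightarrow (\lnot D \to \lnot D)) \lor \lnot B) \lor A)  //  T ((C \leftrightarrow D) \lor A).
  branch 1 (add F (((E \leftrightarrow (\lnot D \to \lnot D)) \lor \lnot B) \lor A)):
    F (((E \leftrightarrow (\lnot D \to \lnot D)) \lor \lnot B) \lor A): α-rule — add F ((E \leftrightarrow (\lnot D \to \lnot D)) \lor \lnot B), F A.
    F ((E \leftrightarrow (\lnot D \to \lnot D)) \lor \lnot B): α-rule — add F (E \leftrightarrow (\lnot D \to \lnot D)), F \lnot B.
    F (E \leftrightarrow (\lnot D \to \lnot D)): β-rule — branch into T E, F (\lnot D \to \lnot D)  //  F E, T (\lnot D \to \lnot D).
      branch 1.1 (add T E, F (\lnot D \to \lnot D)):
        F (\lnot D \to \lnot D): α-rule — add T \lnot D, F \lnot D.
        × closes — contains both D and \lnot D.
      branch 1.2 (add F E, T (\lnot D \to \lnot D)):
        T (\lnot D \to \lnot D): β-rule — branch into F \lnot D  //  T \lnot D.
          branch 1.2.1 (add F \lnot D):
            ○ open, literals {A=0, B=1, D=1, E=0}.
          branch 1.2.2 (add T \lnot D):
            ○ open, literals {A=0, B=1, D=0, E=0}.
  branch 2 (add T ((C \leftrightarrow D) \lor A)):
    T ((C \leftrightarrow D) \lor A): β-rule — branch into T (C \leftrightarrow D)  //  T A.
      branch 2.1 (add T (C \leftrightarrow D)):
        T (C \leftrightarrow D): β-rule — branch into T C, T D  //  F C, F D.
          branch 2.1.1 (add T C, T D):
            ○ open, literals {C=1, D=1}.
          branch 2.1.2 (add F C, F D):
            ○ open, literals {C=0, D=0}.
      branch 2.2 (add T A):
        ○ open, literals {A=1}.
1 branch closed, 5 open.
Each open branch fixes some atoms; the unmentioned ones are free. Counting distinct full assignments: branch {A=0, B=1, D=1, E=0} (C) contributes 2 new; branch {A=0, B=1, D=0, E=0} (C) contributes 2 new; branch {C=1, D=1} (A, E, B) contributes 7 new; branch {C=0, D=0} (A, E, B) contributes 7 new; branch {A=1} (E, B, D, C) contributes 8 new. Total: 26.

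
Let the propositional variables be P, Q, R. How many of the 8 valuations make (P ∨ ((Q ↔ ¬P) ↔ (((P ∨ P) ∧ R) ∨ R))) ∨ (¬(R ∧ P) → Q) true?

Initial set: {((P ∨ ((Q ↔ ¬P) ↔ (((P ∨ P) ∧ R) ∨ R))) ∨ (¬(R ∧ P) → Q))}.
((P ∨ ((Q ↔ ¬P) ↔ (((P ∨ P) ∧ R) ∨ R))) ∨ (¬(R ∧ P) → Q)): β-rule — branch into (P ∨ ((Q ↔ ¬P) ↔ (((P ∨ P) ∧ R) ∨ R)))  //  (¬(R ∧ P) → Q).
  branch 1 (add (P ∨ ((Q ↔ ¬P) ↔ (((P ∨ P) ∧ R) ∨ R)))):
    (P ∨ ((Q ↔ ¬P) ↔ (((P ∨ P) ∧ R) ∨ R))): β-rule — branch into P  //  ((Q ↔ ¬P) ↔ (((P ∨ P) ∧ R) ∨ R)).
      branch 1.1 (add P):
        ○ open, literals {P=true}.
      branch 1.2 (add ((Q ↔ ¬P) ↔ (((P ∨ P) ∧ R) ∨ R))):
        ((Q ↔ ¬P) ↔ (((P ∨ P) ∧ R) ∨ R)): β-rule — branch into (Q ↔ ¬P), (((P ∨ P) ∧ R) ∨ R)  //  ¬(Q ↔ ¬P), ¬(((P ∨ P) ∧ R) ∨ R).
          branch 1.2.1 (add (Q ↔ ¬P), (((P ∨ P) ∧ R) ∨ R)):
            (Q ↔ ¬P): β-rule — branch into Q, ¬P  //  ¬Q, ¬¬P.
              branch 1.2.1.1 (add Q, ¬P):
                (((P ∨ P) ∧ R) ∨ R): β-rule — branch into ((P ∨ P) ∧ R)  //  R.
                  branch 1.2.1.1.1 (add ((P ∨ P) ∧ R)):
                    ((P ∨ P) ∧ R): α-rule — add (P ∨ P), R.
                    (P ∨ P): β-rule — branch into P  //  P.
                      branch 1.2.1.1.1.1 (add P):
                        × closes — contains both P and ¬P.
                      branch 1.2.1.1.1.2 (add P):
                        × closes — contains both P and ¬P.
                  branch 1.2.1.1.2 (add R):
                    ○ open, literals {P=false, Q=true, R=true}.
              branch 1.2.1.2 (add ¬Q, ¬¬P):
                (((P ∨ P) ∧ R) ∨ R): β-rule — branch into ((P ∨ P) ∧ R)  //  R.
                  branch 1.2.1.2.1 (add ((P ∨ P) ∧ R)):
                    ((P ∨ P) ∧ R): α-rule — add (P ∨ P), R.
                    (P ∨ P): β-rule — branch into P  //  P.
                      branch 1.2.1.2.1.1 (add P):
                        ○ open, literals {P=true, Q=false, R=true}.
                      branch 1.2.1.2.1.2 (add P):
                        ○ open, literals {P=true, Q=false, R=true}.
                  branch 1.2.1.2.2 (add R):
                    ○ open, literals {P=true, Q=false, R=true}.
          branch 1.2.2 (add ¬(Q ↔ ¬P), ¬(((P ∨ P) ∧ R) ∨ R)):
            ¬(((P ∨ P) ∧ R) ∨ R): α-rule — add ¬((P ∨ P) ∧ R), ¬R.
            ¬(Q ↔ ¬P): β-rule — branch into Q, ¬¬P  //  ¬Q, ¬P.
              branch 1.2.2.1 (add Q, ¬¬P):
                ¬((P ∨ P) ∧ R): β-rule — branch into ¬(P ∨ P)  //  ¬R.
                  branch 1.2.2.1.1 (add ¬(P ∨ P)):
                    ¬(P ∨ P): α-rule — add ¬P, ¬P.
                    × closes — contains both P and ¬P.
                  branch 1.2.2.1.2 (add ¬R):
                    ○ open, literals {P=true, Q=true, R=false}.
              branch 1.2.2.2 (add ¬Q, ¬P):
                ¬((P ∨ P) ∧ R): β-rule — branch into ¬(P ∨ P)  //  ¬R.
                  branch 1.2.2.2.1 (add ¬(P ∨ P)):
                    ¬(P ∨ P): α-rule — add ¬P, ¬P.
                    ○ open, literals {P=false, Q=false, R=false}.
                  branch 1.2.2.2.2 (add ¬R):
                    ○ open, literals {P=false, Q=false, R=false}.
  branch 2 (add (¬(R ∧ P) → Q)):
    (¬(R ∧ P) → Q): β-rule — branch into ¬¬(R ∧ P)  //  Q.
      branch 2.1 (add ¬¬(R ∧ P)):
        ¬¬(R ∧ P): α-rule — add R, P.
        ○ open, literals {P=true, R=true}.
      branch 2.2 (add Q):
        ○ open, literals {Q=true}.
3 branches closed, 10 open.
Each open branch fixes some atoms; the unmentioned ones are free. Counting distinct full assignments: branch {P=true} (Q, R) contributes 4 new; branch {P=false, Q=true, R=true} (none free) contributes 1 new; branch {P=true, Q=false, R=true} (none free) contributes 0 new; branch {P=true, Q=false, R=true} (none free) contributes 0 new; branch {P=true, Q=false, R=true} (none free) contributes 0 new; branch {P=true, Q=true, R=false} (none free) contributes 0 new; branch {P=false, Q=false, R=false} (none free) contributes 1 new; branch {P=false, Q=false, R=false} (none free) contributes 0 new; branch {P=true, R=true} (Q) contributes 0 new; branch {Q=true} (P, R) contributes 1 new. Total: 7.

7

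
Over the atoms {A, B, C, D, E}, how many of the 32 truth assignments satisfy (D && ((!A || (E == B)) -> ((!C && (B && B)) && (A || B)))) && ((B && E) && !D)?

0

Initial set: {((D && ((!A || (E == B)) -> ((!C && (B && B)) && (A || B)))) && ((B && E) && !D))}.
((D && ((!A || (E == B)) -> ((!C && (B && B)) && (A || B)))) && ((B && E) && !D)): α-rule — add (D && ((!A || (E == B)) -> ((!C && (B && B)) && (A || B)))), ((B && E) && !D).
(D && ((!A || (E == B)) -> ((!C && (B && B)) && (A || B)))): α-rule — add D, ((!A || (E == B)) -> ((!C && (B && B)) && (A || B))).
((B && E) && !D): α-rule — add (B && E), !D.
× closes — contains both D and !D.
All 1 branch closes.
No open branches: the formula has 0 satisfying assignments.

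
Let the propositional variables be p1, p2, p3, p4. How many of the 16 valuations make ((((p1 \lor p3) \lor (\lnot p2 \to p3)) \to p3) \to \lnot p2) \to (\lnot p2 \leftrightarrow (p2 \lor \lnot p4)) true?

Initial set: {(((((p1 \lor p3) \lor (\lnot p2 \to p3)) \to p3) \to \lnot p2) \to (\lnot p2 \leftrightarrow (p2 \lor \lnot p4)))}.
(((((p1 \lor p3) \lor (\lnot p2 \to p3)) \to p3) \to \lnot p2) \to (\lnot p2 \leftrightarrow (p2 \lor \lnot p4))): β-rule — branch into \lnot ((((p1 \lor p3) \lor (\lnot p2 \to p3)) \to p3) \to \lnot p2)  //  (\lnot p2 \leftrightarrow (p2 \lor \lnot p4)).
  branch 1 (add \lnot ((((p1 \lor p3) \lor (\lnot p2 \to p3)) \to p3) \to \lnot p2)):
    \lnot ((((p1 \lor p3) \lor (\lnot p2 \to p3)) \to p3) \to \lnot p2): α-rule — add (((p1 \lor p3) \lor (\lnot p2 \to p3)) \to p3), \lnot \lnot p2.
    (((p1 \lor p3) \lor (\lnot p2 \to p3)) \to p3): β-rule — branch into \lnot ((p1 \lor p3) \lor (\lnot p2 \to p3))  //  p3.
      branch 1.1 (add \lnot ((p1 \lor p3) \lor (\lnot p2 \to p3))):
        \lnot ((p1 \lor p3) \lor (\lnot p2 \to p3)): α-rule — add \lnot (p1 \lor p3), \lnot (\lnot p2 \to p3).
        \lnot (p1 \lor p3): α-rule — add \lnot p1, \lnot p3.
        \lnot (\lnot p2 \to p3): α-rule — add \lnot p2, \lnot p3.
        × closes — contains both p2 and \lnot p2.
      branch 1.2 (add p3):
        ○ open, literals {p2=T, p3=T}.
  branch 2 (add (\lnot p2 \leftrightarrow (p2 \lor \lnot p4))):
    (\lnot p2 \leftrightarrow (p2 \lor \lnot p4)): β-rule — branch into \lnot p2, (p2 \lor \lnot p4)  //  \lnot \lnot p2, \lnot (p2 \lor \lnot p4).
      branch 2.1 (add \lnot p2, (p2 \lor \lnot p4)):
        (p2 \lor \lnot p4): β-rule — branch into p2  //  \lnot p4.
          branch 2.1.1 (add p2):
            × closes — contains both p2 and \lnot p2.
          branch 2.1.2 (add \lnot p4):
            ○ open, literals {p2=F, p4=F}.
      branch 2.2 (add \lnot \lnot p2, \lnot (p2 \lor \lnot p4)):
        \lnot (p2 \lor \lnot p4): α-rule — add \lnot p2, \lnot \lnot p4.
        × closes — contains both p2 and \lnot p2.
3 branches closed, 2 open.
Each open branch fixes some atoms; the unmentioned ones are free. Counting distinct full assignments: branch {p2=T, p3=T} (p1, p4) contributes 4 new; branch {p2=F, p4=F} (p1, p3) contributes 4 new. Total: 8.

8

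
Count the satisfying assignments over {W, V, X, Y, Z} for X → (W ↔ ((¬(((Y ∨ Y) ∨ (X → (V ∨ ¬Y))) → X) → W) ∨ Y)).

24

Initial set: {(X → (W ↔ ((¬(((Y ∨ Y) ∨ (X → (V ∨ ¬Y))) → X) → W) ∨ Y)))}.
(X → (W ↔ ((¬(((Y ∨ Y) ∨ (X → (V ∨ ¬Y))) → X) → W) ∨ Y))): β-rule — branch into ¬X  //  (W ↔ ((¬(((Y ∨ Y) ∨ (X → (V ∨ ¬Y))) → X) → W) ∨ Y)).
  branch 1 (add ¬X):
    ○ open, literals {X=F}.
  branch 2 (add (W ↔ ((¬(((Y ∨ Y) ∨ (X → (V ∨ ¬Y))) → X) → W) ∨ Y))):
    (W ↔ ((¬(((Y ∨ Y) ∨ (X → (V ∨ ¬Y))) → X) → W) ∨ Y)): β-rule — branch into W, ((¬(((Y ∨ Y) ∨ (X → (V ∨ ¬Y))) → X) → W) ∨ Y)  //  ¬W, ¬((¬(((Y ∨ Y) ∨ (X → (V ∨ ¬Y))) → X) → W) ∨ Y).
      branch 2.1 (add W, ((¬(((Y ∨ Y) ∨ (X → (V ∨ ¬Y))) → X) → W) ∨ Y)):
        ((¬(((Y ∨ Y) ∨ (X → (V ∨ ¬Y))) → X) → W) ∨ Y): β-rule — branch into (¬(((Y ∨ Y) ∨ (X → (V ∨ ¬Y))) → X) → W)  //  Y.
          branch 2.1.1 (add (¬(((Y ∨ Y) ∨ (X → (V ∨ ¬Y))) → X) → W)):
            (¬(((Y ∨ Y) ∨ (X → (V ∨ ¬Y))) → X) → W): β-rule — branch into ¬¬(((Y ∨ Y) ∨ (X → (V ∨ ¬Y))) → X)  //  W.
              branch 2.1.1.1 (add ¬¬(((Y ∨ Y) ∨ (X → (V ∨ ¬Y))) → X)):
                ¬¬(((Y ∨ Y) ∨ (X → (V ∨ ¬Y))) → X): β-rule — branch into ¬((Y ∨ Y) ∨ (X → (V ∨ ¬Y)))  //  X.
                  branch 2.1.1.1.1 (add ¬((Y ∨ Y) ∨ (X → (V ∨ ¬Y)))):
                    ¬((Y ∨ Y) ∨ (X → (V ∨ ¬Y))): α-rule — add ¬(Y ∨ Y), ¬(X → (V ∨ ¬Y)).
                    ¬(Y ∨ Y): α-rule — add ¬Y, ¬Y.
                    ¬(X → (V ∨ ¬Y)): α-rule — add X, ¬(V ∨ ¬Y).
                    ¬(V ∨ ¬Y): α-rule — add ¬V, ¬¬Y.
                    × closes — contains both Y and ¬Y.
                  branch 2.1.1.1.2 (add X):
                    ○ open, literals {W=T, X=T}.
              branch 2.1.1.2 (add W):
                ○ open, literals {W=T}.
          branch 2.1.2 (add Y):
            ○ open, literals {W=T, Y=T}.
      branch 2.2 (add ¬W, ¬((¬(((Y ∨ Y) ∨ (X → (V ∨ ¬Y))) → X) → W) ∨ Y)):
        ¬((¬(((Y ∨ Y) ∨ (X → (V ∨ ¬Y))) → X) → W) ∨ Y): α-rule — add ¬(¬(((Y ∨ Y) ∨ (X → (V ∨ ¬Y))) → X) → W), ¬Y.
        ¬(¬(((Y ∨ Y) ∨ (X → (V ∨ ¬Y))) → X) → W): α-rule — add ¬(((Y ∨ Y) ∨ (X → (V ∨ ¬Y))) → X), ¬W.
        ¬(((Y ∨ Y) ∨ (X → (V ∨ ¬Y))) → X): α-rule — add ((Y ∨ Y) ∨ (X → (V ∨ ¬Y))), ¬X.
        ((Y ∨ Y) ∨ (X → (V ∨ ¬Y))): β-rule — branch into (Y ∨ Y)  //  (X → (V ∨ ¬Y)).
          branch 2.2.1 (add (Y ∨ Y)):
            (Y ∨ Y): β-rule — branch into Y  //  Y.
              branch 2.2.1.1 (add Y):
                × closes — contains both Y and ¬Y.
              branch 2.2.1.2 (add Y):
                × closes — contains both Y and ¬Y.
          branch 2.2.2 (add (X → (V ∨ ¬Y))):
            (X → (V ∨ ¬Y)): β-rule — branch into ¬X  //  (V ∨ ¬Y).
              branch 2.2.2.1 (add ¬X):
                ○ open, literals {W=F, X=F, Y=F}.
              branch 2.2.2.2 (add (V ∨ ¬Y)):
                (V ∨ ¬Y): β-rule — branch into V  //  ¬Y.
                  branch 2.2.2.2.1 (add V):
                    ○ open, literals {V=T, W=F, X=F, Y=F}.
                  branch 2.2.2.2.2 (add ¬Y):
                    ○ open, literals {W=F, X=F, Y=F}.
3 branches closed, 7 open.
Each open branch fixes some atoms; the unmentioned ones are free. Counting distinct full assignments: branch {X=F} (W, V, Y, Z) contributes 16 new; branch {W=T, X=T} (V, Y, Z) contributes 8 new; branch {W=T} (V, X, Y, Z) contributes 0 new; branch {W=T, Y=T} (V, X, Z) contributes 0 new; branch {W=F, X=F, Y=F} (V, Z) contributes 0 new; branch {V=T, W=F, X=F, Y=F} (Z) contributes 0 new; branch {W=F, X=F, Y=F} (V, Z) contributes 0 new. Total: 24.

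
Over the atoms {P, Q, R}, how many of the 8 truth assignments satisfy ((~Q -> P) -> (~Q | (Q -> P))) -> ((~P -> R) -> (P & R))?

5

Initial set: {T (((~Q -> P) -> (~Q | (Q -> P))) -> ((~P -> R) -> (P & R)))}.
T (((~Q -> P) -> (~Q | (Q -> P))) -> ((~P -> R) -> (P & R))): β-rule — branch into F ((~Q -> P) -> (~Q | (Q -> P)))  //  T ((~P -> R) -> (P & R)).
  branch 1 (add F ((~Q -> P) -> (~Q | (Q -> P)))):
    F ((~Q -> P) -> (~Q | (Q -> P))): α-rule — add T (~Q -> P), F (~Q | (Q -> P)).
    F (~Q | (Q -> P)): α-rule — add F ~Q, F (Q -> P).
    F (Q -> P): α-rule — add T Q, F P.
    T (~Q -> P): β-rule — branch into F ~Q  //  T P.
      branch 1.1 (add F ~Q):
        ○ open, literals {P=0, Q=1}.
      branch 1.2 (add T P):
        × closes — contains both P and ~P.
  branch 2 (add T ((~P -> R) -> (P & R))):
    T ((~P -> R) -> (P & R)): β-rule — branch into F (~P -> R)  //  T (P & R).
      branch 2.1 (add F (~P -> R)):
        F (~P -> R): α-rule — add T ~P, F R.
        ○ open, literals {P=0, R=0}.
      branch 2.2 (add T (P & R)):
        T (P & R): α-rule — add T P, T R.
        ○ open, literals {P=1, R=1}.
1 branch closed, 3 open.
Each open branch fixes some atoms; the unmentioned ones are free. Counting distinct full assignments: branch {P=0, Q=1} (R) contributes 2 new; branch {P=0, R=0} (Q) contributes 1 new; branch {P=1, R=1} (Q) contributes 2 new. Total: 5.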